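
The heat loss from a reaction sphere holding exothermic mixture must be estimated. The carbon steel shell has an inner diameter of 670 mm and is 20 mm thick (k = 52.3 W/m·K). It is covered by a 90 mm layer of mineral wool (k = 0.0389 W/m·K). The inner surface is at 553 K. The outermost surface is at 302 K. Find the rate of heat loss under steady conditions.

Q ≈ 215 W

For a spherical shell R = (1/r₁ − 1/r₂)/(4πk); film R = 1/(h·4πr²). In series:
R_carbon steel shell = (1/0.335 − 1/0.355)/(4π×52.3) = 2.559×10^-4 K/W
R_mineral wool = (1/0.355 − 1/0.445)/(4π×0.0389) = 1.165 K/W
R_total = 1.166 K/W
Q = ΔT/R_total = 251/1.166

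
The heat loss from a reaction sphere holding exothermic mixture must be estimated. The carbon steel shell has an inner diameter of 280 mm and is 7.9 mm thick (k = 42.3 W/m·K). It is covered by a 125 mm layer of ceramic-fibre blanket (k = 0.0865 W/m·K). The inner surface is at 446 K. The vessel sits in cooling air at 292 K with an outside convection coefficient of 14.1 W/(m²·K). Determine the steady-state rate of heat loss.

Each spherical layer contributes R = (1/r_i − 1/r_o)/(4πk):
R_carbon steel shell = (1/0.14 − 1/0.1479)/(4π×42.3) = 7.178×10^-4 K/W
R_ceramic-fibre blanket = (1/0.1479 − 1/0.2729)/(4π×0.0865) = 2.849 K/W
R_outer film = 1/(h·4πr_o²) = 1/(14.1×4π×0.2729²) = 0.07578 K/W
R_total = 2.926 K/W
Q = ΔT/R_total = 154/2.926

Q ≈ 52.6 W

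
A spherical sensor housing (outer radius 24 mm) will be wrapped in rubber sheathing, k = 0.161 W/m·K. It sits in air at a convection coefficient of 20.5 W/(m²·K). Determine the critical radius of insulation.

r_cr ≈ 15.7 mm

For a sphere r_cr = 2k/h = 2×0.161/20.5
r_cr = 15.7 mm; since the bare radius (24 mm) is above r_cr, any added insulation will reduce heat loss.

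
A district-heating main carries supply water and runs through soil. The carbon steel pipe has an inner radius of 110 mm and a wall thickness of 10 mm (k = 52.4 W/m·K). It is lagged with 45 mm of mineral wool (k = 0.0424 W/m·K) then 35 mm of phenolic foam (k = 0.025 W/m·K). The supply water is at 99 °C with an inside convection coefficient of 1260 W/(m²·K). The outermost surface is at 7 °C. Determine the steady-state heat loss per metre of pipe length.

Per-layer cylindrical resistances, series-summed:
R_inner film = 1/(h_i·2πr₁L) = 1/(1260×2π×0.11×1) = 0.001148 K/W
R_carbon steel pipe wall = ln(120/110)/(2π×52.4×1) = 2.643×10^-4 K/W
R_mineral wool = ln(165/120)/(2π×0.0424×1) = 1.195 K/W
R_phenolic foam = ln(200/165)/(2π×0.025×1) = 1.225 K/W
R_total = 2.421 K/W
Q = ΔT/R_total = 92/2.421

q′ ≈ 38 W/m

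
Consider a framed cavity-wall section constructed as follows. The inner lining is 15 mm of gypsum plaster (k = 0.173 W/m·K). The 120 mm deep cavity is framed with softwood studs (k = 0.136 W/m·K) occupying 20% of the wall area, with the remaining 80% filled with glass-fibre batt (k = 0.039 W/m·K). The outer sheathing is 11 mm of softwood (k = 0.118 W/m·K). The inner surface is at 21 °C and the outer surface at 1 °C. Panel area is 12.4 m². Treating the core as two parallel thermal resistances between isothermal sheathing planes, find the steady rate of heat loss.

Q ≈ 111 W

Sheathing layers in series; stud and cavity paths in parallel between them.
R_inner = 0.015/(0.173×12.4) = 0.006992 K/W
R_stud  = 0.12/(0.136×0.2×12.4) = 0.3558 K/W
R_cav   = 0.12/(0.039×0.8×12.4) = 0.3102 K/W
1/R_core = 1/R_stud + 1/R_cav → R_core = 0.1657 K/W
R_outer = 0.011/(0.118×12.4) = 0.007518 K/W
R_total = 0.1802 K/W
Q = ΔT/R_total = 20/0.1802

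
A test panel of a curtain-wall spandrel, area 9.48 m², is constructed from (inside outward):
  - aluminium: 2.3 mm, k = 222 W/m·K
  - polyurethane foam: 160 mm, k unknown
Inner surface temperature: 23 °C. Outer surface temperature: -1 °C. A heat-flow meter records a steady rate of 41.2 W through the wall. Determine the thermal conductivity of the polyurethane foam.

Using the resistance-network approach (series):
R_aluminium = L/(kA) = 0.0023/(222×9.48) = 1.093×10^-6 K/W
Sum of known resistances R_other = 1.093×10^-6 K/W
Total R = ΔT/Q = 24/41.2 = 0.5825 K/W
R_polyurethane foam = R_total − R_other = 0.5825 K/W
k = L/(R·A) = 0.16/(0.5825×9.48)

k ≈ 0.029 W/(m·K)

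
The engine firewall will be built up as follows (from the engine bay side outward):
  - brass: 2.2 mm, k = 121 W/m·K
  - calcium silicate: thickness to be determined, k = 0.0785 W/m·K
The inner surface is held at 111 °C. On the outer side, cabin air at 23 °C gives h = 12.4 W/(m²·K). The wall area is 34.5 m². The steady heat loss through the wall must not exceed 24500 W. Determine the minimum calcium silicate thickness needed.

Series thermal resistances:
R_brass = L/(kA) = 0.0022/(121×34.5) = 5.27×10^-7 K/W
R_outer film = 1/(h_o·A) = 1/(12.4×34.5) = 0.002338 K/W
Sum of the known resistances R_other = 0.002338 K/W
Required total resistance R_tot = ΔT/Q_allow = 88/24500 = 0.003592 K/W
R_calcium silicate = R_tot − R_other = 0.001254 K/W
L = R·k·A = 0.001254×0.0785×34.5

L ≈ 3.4 mm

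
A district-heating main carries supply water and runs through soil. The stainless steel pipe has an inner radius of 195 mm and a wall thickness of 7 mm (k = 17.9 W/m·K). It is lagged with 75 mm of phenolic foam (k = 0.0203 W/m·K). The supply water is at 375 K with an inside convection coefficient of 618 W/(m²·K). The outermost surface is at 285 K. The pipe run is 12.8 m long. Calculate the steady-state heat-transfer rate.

Treating each annulus and film as a series resistance:
R_inner film = 1/(h_i·2πr₁L) = 1/(618×2π×0.195×12.8) = 1.032×10^-4 K/W
R_stainless steel pipe wall = ln(202/195)/(2π×17.9×12.8) = 2.45×10^-5 K/W
R_phenolic foam = ln(277/202)/(2π×0.0203×12.8) = 0.1934 K/W
R_total = 0.1935 K/W
Q = ΔT/R_total = 90/0.1935

Q ≈ 465 W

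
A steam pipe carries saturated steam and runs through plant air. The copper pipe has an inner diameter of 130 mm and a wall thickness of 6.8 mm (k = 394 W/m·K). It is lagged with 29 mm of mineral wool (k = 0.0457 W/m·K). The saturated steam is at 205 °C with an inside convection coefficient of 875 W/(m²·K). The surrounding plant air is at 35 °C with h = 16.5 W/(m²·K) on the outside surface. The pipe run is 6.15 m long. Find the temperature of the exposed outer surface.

T ≈ 47.7 °C

Treating each annulus and film as a series resistance:
R_inner film = 1/(h_i·2πr₁L) = 1/(875×2π×0.065×6.15) = 4.55×10^-4 K/W
R_copper pipe wall = ln(71.8/65)/(2π×394×6.15) = 6.535×10^-6 K/W
R_mineral wool = ln(100.8/71.8)/(2π×0.0457×6.15) = 0.1921 K/W
R_outer film = 1/(h_o·2πr_oL) = 1/(16.5×2π×0.1008×6.15) = 0.01556 K/W
R_total = 0.2081 K/W
Q = ΔT/R_total = 170/0.2081
Q = 817 W
T_interface = T_inner − Q·ΣR(inner→interface) = 205 − 817×0.1926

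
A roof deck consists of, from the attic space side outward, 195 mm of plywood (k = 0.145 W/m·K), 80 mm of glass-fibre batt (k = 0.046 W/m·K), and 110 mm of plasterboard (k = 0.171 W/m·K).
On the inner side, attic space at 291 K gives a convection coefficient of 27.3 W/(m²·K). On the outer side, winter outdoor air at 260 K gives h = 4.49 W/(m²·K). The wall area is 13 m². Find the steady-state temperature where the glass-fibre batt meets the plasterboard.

Thermal resistances in series:
R_inner film = 1/(h_i·A) = 1/(27.3×13) = 0.002818 K/W
R_plywood = L/(kA) = 0.195/(0.145×13) = 0.1034 K/W
R_glass-fibre batt = L/(kA) = 0.08/(0.046×13) = 0.1338 K/W
R_plasterboard = L/(kA) = 0.11/(0.171×13) = 0.04948 K/W
R_outer film = 1/(h_o·A) = 1/(4.49×13) = 0.01713 K/W
R_total = 0.3067 K/W;  Q = ΔT/R_total = 31/0.3067 = 101.1 W
T_interface = T_inner − Q·ΣR(inner→interface) = 291 − 101×0.24

T ≈ 267 K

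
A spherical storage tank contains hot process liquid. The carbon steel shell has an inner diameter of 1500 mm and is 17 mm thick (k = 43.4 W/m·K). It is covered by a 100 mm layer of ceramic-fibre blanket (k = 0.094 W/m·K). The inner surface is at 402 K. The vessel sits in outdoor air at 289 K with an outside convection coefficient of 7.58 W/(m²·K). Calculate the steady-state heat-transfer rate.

Q ≈ 800 W

Each spherical layer contributes R = (1/r_i − 1/r_o)/(4πk):
R_carbon steel shell = (1/0.75 − 1/0.767)/(4π×43.4) = 5.419×10^-5 K/W
R_ceramic-fibre blanket = (1/0.767 − 1/0.867)/(4π×0.094) = 0.1273 K/W
R_outer film = 1/(h·4πr_o²) = 1/(7.58×4π×0.867²) = 0.01397 K/W
R_total = 0.1413 K/W
Q = ΔT/R_total = 113/0.1413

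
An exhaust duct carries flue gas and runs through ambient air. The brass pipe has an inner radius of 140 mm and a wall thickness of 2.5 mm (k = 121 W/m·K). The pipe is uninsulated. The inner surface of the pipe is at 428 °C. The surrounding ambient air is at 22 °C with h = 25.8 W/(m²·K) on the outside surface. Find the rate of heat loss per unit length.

Treating each annulus and film as a series resistance:
R_brass pipe wall = ln(142.5/140)/(2π×121×1) = 2.328×10^-5 K/W
R_outer film = 1/(h_o·2πr_oL) = 1/(25.8×2π×0.1425×1) = 0.04329 K/W
R_total = 0.04331 K/W
Q = ΔT/R_total = 406/0.04331

q′ ≈ 9370 W/m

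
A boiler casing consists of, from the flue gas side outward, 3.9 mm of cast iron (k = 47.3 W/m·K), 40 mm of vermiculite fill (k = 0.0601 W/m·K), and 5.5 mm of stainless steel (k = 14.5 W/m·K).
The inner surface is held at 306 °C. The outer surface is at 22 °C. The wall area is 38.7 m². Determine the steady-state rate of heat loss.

Q ≈ 16500 W

Treating each layer as a thermal resistance in series:
R_cast iron = L/(kA) = 0.0039/(47.3×38.7) = 2.131×10^-6 K/W
R_vermiculite fill = L/(kA) = 0.04/(0.0601×38.7) = 0.0172 K/W
R_stainless steel = L/(kA) = 0.0055/(14.5×38.7) = 9.801×10^-6 K/W
R_total = 0.01721 K/W
Q = ΔT / R_total = 284 / 0.01721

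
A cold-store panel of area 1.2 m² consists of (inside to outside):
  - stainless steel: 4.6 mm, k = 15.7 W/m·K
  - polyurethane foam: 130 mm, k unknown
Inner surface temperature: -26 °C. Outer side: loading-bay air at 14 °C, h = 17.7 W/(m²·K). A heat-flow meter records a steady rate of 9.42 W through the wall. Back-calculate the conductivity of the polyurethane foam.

k ≈ 0.0258 W/(m·K)

Using the resistance-network approach (series):
R_stainless steel = L/(kA) = 0.0046/(15.7×1.2) = 2.442×10^-4 K/W
R_outer film = 1/(h_o·A) = 1/(17.7×1.2) = 0.04708 K/W
Sum of known resistances R_other = 0.04733 K/W
Total R = ΔT/Q = 40/9.42 = 4.246 K/W
R_polyurethane foam = R_total − R_other = 4.199 K/W
k = L/(R·A) = 0.13/(4.199×1.2)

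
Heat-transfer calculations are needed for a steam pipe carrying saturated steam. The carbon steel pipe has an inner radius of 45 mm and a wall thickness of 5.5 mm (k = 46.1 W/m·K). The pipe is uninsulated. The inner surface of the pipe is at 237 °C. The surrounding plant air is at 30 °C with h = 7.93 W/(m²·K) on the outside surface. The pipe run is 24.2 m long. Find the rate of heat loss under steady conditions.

Q ≈ 12600 W

Treating each annulus and film as a series resistance:
R_carbon steel pipe wall = ln(50.5/45)/(2π×46.1×24.2) = 1.645×10^-5 K/W
R_outer film = 1/(h_o·2πr_oL) = 1/(7.93×2π×0.0505×24.2) = 0.01642 K/W
R_total = 0.01644 K/W
Q = ΔT/R_total = 207/0.01644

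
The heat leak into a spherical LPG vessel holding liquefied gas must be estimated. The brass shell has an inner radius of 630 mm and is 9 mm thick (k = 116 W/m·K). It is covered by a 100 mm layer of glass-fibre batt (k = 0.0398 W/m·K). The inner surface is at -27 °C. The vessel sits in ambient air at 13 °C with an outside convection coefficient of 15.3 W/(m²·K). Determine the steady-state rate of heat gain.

Q ≈ 92.4 W

Each spherical layer contributes R = (1/r_i − 1/r_o)/(4πk):
R_brass shell = (1/0.63 − 1/0.639)/(4π×116) = 1.534×10^-5 K/W
R_glass-fibre batt = (1/0.639 − 1/0.739)/(4π×0.0398) = 0.4234 K/W
R_outer film = 1/(h·4πr_o²) = 1/(15.3×4π×0.739²) = 0.009524 K/W
R_total = 0.4329 K/W
Q = ΔT/R_total = 40/0.4329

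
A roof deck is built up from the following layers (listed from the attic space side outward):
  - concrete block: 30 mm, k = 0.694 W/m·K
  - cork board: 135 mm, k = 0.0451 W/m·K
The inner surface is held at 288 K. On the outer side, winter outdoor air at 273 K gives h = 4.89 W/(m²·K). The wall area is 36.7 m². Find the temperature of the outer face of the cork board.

Treating each layer as a thermal resistance in series:
R_concrete block = L/(kA) = 0.03/(0.694×36.7) = 0.001178 K/W
R_cork board = L/(kA) = 0.135/(0.0451×36.7) = 0.08156 K/W
R_outer film = 1/(h_o·A) = 1/(4.89×36.7) = 0.005572 K/W
R_total = 0.08831 K/W;  Q = ΔT/R_total = 15/0.08831 = 169.9 W
T_interface = T_inner − Q·ΣR(inner→interface) = 288 − 170×0.08274

T ≈ 274 K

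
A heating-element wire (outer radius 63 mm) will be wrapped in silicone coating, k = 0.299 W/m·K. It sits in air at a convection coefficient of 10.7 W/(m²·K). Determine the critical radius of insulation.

For a cylinder r_cr = k/h = 0.299/10.7
r_cr = 27.9 mm; since the bare radius (63 mm) is above r_cr, any added insulation will reduce heat loss.

r_cr ≈ 27.9 mm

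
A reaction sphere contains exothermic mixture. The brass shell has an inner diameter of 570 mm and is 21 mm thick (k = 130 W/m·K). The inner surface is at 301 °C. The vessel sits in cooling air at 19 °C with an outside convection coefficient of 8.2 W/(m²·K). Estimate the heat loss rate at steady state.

For a spherical shell R = (1/r₁ − 1/r₂)/(4πk); film R = 1/(h·4πr²). In series:
R_brass shell = (1/0.285 − 1/0.306)/(4π×130) = 1.474×10^-4 K/W
R_outer film = 1/(h·4πr_o²) = 1/(8.2×4π×0.306²) = 0.1036 K/W
R_total = 0.1038 K/W
Q = ΔT/R_total = 282/0.1038

Q ≈ 2720 W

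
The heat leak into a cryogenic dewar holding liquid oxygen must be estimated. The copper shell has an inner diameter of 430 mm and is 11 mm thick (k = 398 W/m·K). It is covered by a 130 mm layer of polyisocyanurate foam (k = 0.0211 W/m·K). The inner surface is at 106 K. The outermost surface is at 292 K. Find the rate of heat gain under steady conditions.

Q ≈ 30.5 W

Each spherical layer contributes R = (1/r_i − 1/r_o)/(4πk):
R_copper shell = (1/0.215 − 1/0.226)/(4π×398) = 4.526×10^-5 K/W
R_polyisocyanurate foam = (1/0.226 − 1/0.356)/(4π×0.0211) = 6.094 K/W
R_total = 6.094 K/W
Q = ΔT/R_total = 186/6.094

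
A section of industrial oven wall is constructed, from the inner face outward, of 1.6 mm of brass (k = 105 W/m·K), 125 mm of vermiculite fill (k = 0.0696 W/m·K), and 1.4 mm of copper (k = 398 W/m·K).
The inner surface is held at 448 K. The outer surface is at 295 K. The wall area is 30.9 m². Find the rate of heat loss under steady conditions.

Q ≈ 2630 W

Series thermal resistances:
R_brass = L/(kA) = 0.0016/(105×30.9) = 4.931×10^-7 K/W
R_vermiculite fill = L/(kA) = 0.125/(0.0696×30.9) = 0.05812 K/W
R_copper = L/(kA) = 0.0014/(398×30.9) = 1.138×10^-7 K/W
R_total = 0.05812 K/W
Q = ΔT / R_total = 153 / 0.05812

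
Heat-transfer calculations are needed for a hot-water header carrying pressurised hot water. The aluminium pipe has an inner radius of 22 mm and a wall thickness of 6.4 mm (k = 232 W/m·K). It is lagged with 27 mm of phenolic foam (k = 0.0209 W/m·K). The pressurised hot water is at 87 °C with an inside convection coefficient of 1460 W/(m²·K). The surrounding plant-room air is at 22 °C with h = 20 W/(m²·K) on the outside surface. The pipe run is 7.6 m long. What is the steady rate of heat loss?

Cylindrical conduction, so R = ln(r₂/r₁)/(2πkL) per layer, in series:
R_inner film = 1/(h_i·2πr₁L) = 1/(1460×2π×0.022×7.6) = 6.52×10^-4 K/W
R_aluminium pipe wall = ln(28.4/22)/(2π×232×7.6) = 2.305×10^-5 K/W
R_phenolic foam = ln(55.4/28.4)/(2π×0.0209×7.6) = 0.6695 K/W
R_outer film = 1/(h_o·2πr_oL) = 1/(20×2π×0.0554×7.6) = 0.0189 K/W
R_total = 0.6891 K/W
Q = ΔT/R_total = 65/0.6891

Q ≈ 94.3 W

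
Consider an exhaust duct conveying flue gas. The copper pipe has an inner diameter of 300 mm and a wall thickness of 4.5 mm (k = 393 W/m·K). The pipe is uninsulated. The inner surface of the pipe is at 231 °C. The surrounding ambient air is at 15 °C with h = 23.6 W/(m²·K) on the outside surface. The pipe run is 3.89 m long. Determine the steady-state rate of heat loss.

Cylindrical conduction, so R = ln(r₂/r₁)/(2πkL) per layer, in series:
R_copper pipe wall = ln(154.5/150)/(2π×393×3.89) = 3.077×10^-6 K/W
R_outer film = 1/(h_o·2πr_oL) = 1/(23.6×2π×0.1545×3.89) = 0.01122 K/W
R_total = 0.01122 K/W
Q = ΔT/R_total = 216/0.01122

Q ≈ 19200 W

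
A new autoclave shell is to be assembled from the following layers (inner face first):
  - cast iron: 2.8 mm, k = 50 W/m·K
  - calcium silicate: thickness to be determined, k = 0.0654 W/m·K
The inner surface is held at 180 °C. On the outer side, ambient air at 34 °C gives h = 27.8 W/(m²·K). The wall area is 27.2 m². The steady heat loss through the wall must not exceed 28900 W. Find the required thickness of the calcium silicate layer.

Thermal resistances in series:
R_cast iron = L/(kA) = 0.0028/(50×27.2) = 2.059×10^-6 K/W
R_outer film = 1/(h_o·A) = 1/(27.8×27.2) = 0.001322 K/W
Sum of the known resistances R_other = 0.001325 K/W
Required total resistance R_tot = ΔT/Q_allow = 146/28900 = 0.005052 K/W
R_calcium silicate = R_tot − R_other = 0.003727 K/W
L = R·k·A = 0.003727×0.0654×27.2

L ≈ 6.63 mm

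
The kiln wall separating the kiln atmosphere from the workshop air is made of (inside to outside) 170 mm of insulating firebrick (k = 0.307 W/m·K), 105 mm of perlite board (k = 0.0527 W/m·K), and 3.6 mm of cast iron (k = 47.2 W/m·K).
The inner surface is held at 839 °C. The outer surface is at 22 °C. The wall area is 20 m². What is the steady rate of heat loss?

Q ≈ 6420 W

Thermal resistances in series:
R_insulating firebrick = L/(kA) = 0.17/(0.307×20) = 0.02769 K/W
R_perlite board = L/(kA) = 0.105/(0.0527×20) = 0.09962 K/W
R_cast iron = L/(kA) = 0.0036/(47.2×20) = 3.814×10^-6 K/W
R_total = 0.1273 K/W
Q = ΔT / R_total = 817 / 0.1273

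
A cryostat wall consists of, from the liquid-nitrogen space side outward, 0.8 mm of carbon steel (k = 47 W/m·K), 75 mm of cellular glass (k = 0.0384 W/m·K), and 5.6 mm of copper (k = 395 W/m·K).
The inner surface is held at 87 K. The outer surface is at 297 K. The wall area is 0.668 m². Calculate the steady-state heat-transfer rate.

Q ≈ 71.8 W

Model the wall as resistances in series:
R_carbon steel = L/(kA) = 0.0008/(47×0.668) = 2.548×10^-5 K/W
R_cellular glass = L/(kA) = 0.075/(0.0384×0.668) = 2.924 K/W
R_copper = L/(kA) = 0.0056/(395×0.668) = 2.122×10^-5 K/W
R_total = 2.924 K/W
Q = ΔT / R_total = 210 / 2.924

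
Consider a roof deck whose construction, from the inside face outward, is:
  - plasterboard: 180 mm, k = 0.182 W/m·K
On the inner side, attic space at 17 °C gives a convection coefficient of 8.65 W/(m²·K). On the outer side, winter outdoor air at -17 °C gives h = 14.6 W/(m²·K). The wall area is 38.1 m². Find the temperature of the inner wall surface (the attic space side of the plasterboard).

T ≈ 13.6 °C

Thermal resistances in series:
R_inner film = 1/(h_i·A) = 1/(8.65×38.1) = 0.003034 K/W
R_plasterboard = L/(kA) = 0.18/(0.182×38.1) = 0.02596 K/W
R_outer film = 1/(h_o·A) = 1/(14.6×38.1) = 0.001798 K/W
R_total = 0.03079 K/W;  Q = ΔT/R_total = 34/0.03079 = 1104 W
T_interface = T_inner − Q·ΣR(inner→interface) = 17 − 1100×0.003034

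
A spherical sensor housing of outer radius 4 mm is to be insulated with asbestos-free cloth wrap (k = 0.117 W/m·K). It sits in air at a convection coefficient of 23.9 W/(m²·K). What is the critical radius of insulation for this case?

For a sphere r_cr = 2k/h = 2×0.117/23.9
r_cr = 9.79 mm; since the bare radius (4 mm) is below r_cr, adding a thin layer of insulation will *increase* heat loss.

r_cr ≈ 9.79 mm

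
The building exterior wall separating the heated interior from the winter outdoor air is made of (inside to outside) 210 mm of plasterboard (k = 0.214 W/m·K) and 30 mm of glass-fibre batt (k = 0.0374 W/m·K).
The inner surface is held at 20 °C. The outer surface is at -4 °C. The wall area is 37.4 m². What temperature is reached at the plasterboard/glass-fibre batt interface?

T ≈ 6.79 °C

Using the resistance-network approach (series):
R_plasterboard = L/(kA) = 0.21/(0.214×37.4) = 0.02624 K/W
R_glass-fibre batt = L/(kA) = 0.03/(0.0374×37.4) = 0.02145 K/W
R_total = 0.04769 K/W;  Q = ΔT/R_total = 24/0.04769 = 503.3 W
T_interface = T_inner − Q·ΣR(inner→interface) = 20 − 503×0.02624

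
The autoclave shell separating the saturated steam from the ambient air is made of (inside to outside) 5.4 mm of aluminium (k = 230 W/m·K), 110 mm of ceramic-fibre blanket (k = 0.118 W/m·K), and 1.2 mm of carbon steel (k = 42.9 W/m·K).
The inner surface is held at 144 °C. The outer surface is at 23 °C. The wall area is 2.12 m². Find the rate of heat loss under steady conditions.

Q ≈ 275 W

Treating each layer as a thermal resistance in series:
R_aluminium = L/(kA) = 0.0054/(230×2.12) = 1.107×10^-5 K/W
R_ceramic-fibre blanket = L/(kA) = 0.11/(0.118×2.12) = 0.4397 K/W
R_carbon steel = L/(kA) = 0.0012/(42.9×2.12) = 1.319×10^-5 K/W
R_total = 0.4397 K/W
Q = ΔT / R_total = 121 / 0.4397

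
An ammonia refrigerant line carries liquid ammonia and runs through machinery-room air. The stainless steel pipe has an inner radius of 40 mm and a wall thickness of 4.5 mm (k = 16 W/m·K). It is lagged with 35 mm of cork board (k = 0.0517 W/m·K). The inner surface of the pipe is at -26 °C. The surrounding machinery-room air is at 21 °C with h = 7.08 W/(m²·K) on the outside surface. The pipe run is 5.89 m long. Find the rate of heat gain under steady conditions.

Q ≈ 134 W

Treating each annulus and film as a series resistance:
R_stainless steel pipe wall = ln(44.5/40)/(2π×16×5.89) = 1.8×10^-4 K/W
R_cork board = ln(79.5/44.5)/(2π×0.0517×5.89) = 0.3033 K/W
R_outer film = 1/(h_o·2πr_oL) = 1/(7.08×2π×0.0795×5.89) = 0.04801 K/W
R_total = 0.3515 K/W
Q = ΔT/R_total = 47/0.3515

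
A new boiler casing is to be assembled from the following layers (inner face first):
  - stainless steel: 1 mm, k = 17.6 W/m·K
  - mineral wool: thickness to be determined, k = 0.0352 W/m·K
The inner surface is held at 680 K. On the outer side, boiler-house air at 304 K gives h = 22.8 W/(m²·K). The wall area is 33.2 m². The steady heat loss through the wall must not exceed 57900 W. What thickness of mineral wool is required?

Series thermal resistances:
R_stainless steel = L/(kA) = 0.001/(17.6×33.2) = 1.711×10^-6 K/W
R_outer film = 1/(h_o·A) = 1/(22.8×33.2) = 0.001321 K/W
Sum of the known resistances R_other = 0.001323 K/W
Required total resistance R_tot = ΔT/Q_allow = 376/57900 = 0.006494 K/W
R_mineral wool = R_tot − R_other = 0.005171 K/W
L = R·k·A = 0.005171×0.0352×33.2

L ≈ 6.04 mm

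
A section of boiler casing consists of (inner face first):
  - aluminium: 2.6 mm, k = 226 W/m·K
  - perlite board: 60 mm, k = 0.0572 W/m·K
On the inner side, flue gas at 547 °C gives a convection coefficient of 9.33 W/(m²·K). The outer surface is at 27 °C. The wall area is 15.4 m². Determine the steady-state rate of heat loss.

Model the wall as resistances in series:
R_inner film = 1/(h_i·A) = 1/(9.33×15.4) = 0.00696 K/W
R_aluminium = L/(kA) = 0.0026/(226×15.4) = 7.47×10^-7 K/W
R_perlite board = L/(kA) = 0.06/(0.0572×15.4) = 0.06811 K/W
R_total = 0.07507 K/W
Q = ΔT / R_total = 520 / 0.07507

Q ≈ 6930 W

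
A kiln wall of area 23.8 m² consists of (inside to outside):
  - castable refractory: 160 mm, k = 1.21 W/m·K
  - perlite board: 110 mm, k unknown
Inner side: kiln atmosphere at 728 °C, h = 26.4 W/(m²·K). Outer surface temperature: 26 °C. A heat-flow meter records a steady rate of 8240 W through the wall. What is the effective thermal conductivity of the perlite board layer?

k ≈ 0.0592 W/(m·K)

Using the resistance-network approach (series):
R_inner film = 1/(h_i·A) = 1/(26.4×23.8) = 0.001592 K/W
R_castable refractory = L/(kA) = 0.16/(1.21×23.8) = 0.005556 K/W
Sum of known resistances R_other = 0.007147 K/W
Total R = ΔT/Q = 702/8240 = 0.08519 K/W
R_perlite board = R_total − R_other = 0.07805 K/W
k = L/(R·A) = 0.11/(0.07805×23.8)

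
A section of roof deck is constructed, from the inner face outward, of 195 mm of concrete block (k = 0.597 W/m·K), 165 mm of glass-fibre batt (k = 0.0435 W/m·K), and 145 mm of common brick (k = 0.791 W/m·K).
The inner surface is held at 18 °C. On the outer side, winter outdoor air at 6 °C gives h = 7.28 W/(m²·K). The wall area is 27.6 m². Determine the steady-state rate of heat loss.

Using the resistance-network approach (series):
R_concrete block = L/(kA) = 0.195/(0.597×27.6) = 0.01183 K/W
R_glass-fibre batt = L/(kA) = 0.165/(0.0435×27.6) = 0.1374 K/W
R_common brick = L/(kA) = 0.145/(0.791×27.6) = 0.006642 K/W
R_outer film = 1/(h_o·A) = 1/(7.28×27.6) = 0.004977 K/W
R_total = 0.1609 K/W
Q = ΔT / R_total = 12 / 0.1609

Q ≈ 74.6 W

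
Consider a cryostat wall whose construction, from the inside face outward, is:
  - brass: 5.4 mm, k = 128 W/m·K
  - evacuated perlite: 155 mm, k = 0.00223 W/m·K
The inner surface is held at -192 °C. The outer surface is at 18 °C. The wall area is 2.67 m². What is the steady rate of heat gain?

Model the wall as resistances in series:
R_brass = L/(kA) = 0.0054/(128×2.67) = 1.58×10^-5 K/W
R_evacuated perlite = L/(kA) = 0.155/(0.00223×2.67) = 26.03 K/W
R_total = 26.03 K/W
Q = ΔT / R_total = 210 / 26.03

Q ≈ 8.07 W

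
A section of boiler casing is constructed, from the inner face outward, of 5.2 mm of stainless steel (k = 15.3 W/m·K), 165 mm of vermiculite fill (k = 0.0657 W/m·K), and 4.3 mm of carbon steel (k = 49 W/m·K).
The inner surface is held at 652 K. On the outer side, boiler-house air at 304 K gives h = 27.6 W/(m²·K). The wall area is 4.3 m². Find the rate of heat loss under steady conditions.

Q ≈ 587 W

Treating each layer as a thermal resistance in series:
R_stainless steel = L/(kA) = 0.0052/(15.3×4.3) = 7.904×10^-5 K/W
R_vermiculite fill = L/(kA) = 0.165/(0.0657×4.3) = 0.5841 K/W
R_carbon steel = L/(kA) = 0.0043/(49×4.3) = 2.041×10^-5 K/W
R_outer film = 1/(h_o·A) = 1/(27.6×4.3) = 0.008426 K/W
R_total = 0.5926 K/W
Q = ΔT / R_total = 348 / 0.5926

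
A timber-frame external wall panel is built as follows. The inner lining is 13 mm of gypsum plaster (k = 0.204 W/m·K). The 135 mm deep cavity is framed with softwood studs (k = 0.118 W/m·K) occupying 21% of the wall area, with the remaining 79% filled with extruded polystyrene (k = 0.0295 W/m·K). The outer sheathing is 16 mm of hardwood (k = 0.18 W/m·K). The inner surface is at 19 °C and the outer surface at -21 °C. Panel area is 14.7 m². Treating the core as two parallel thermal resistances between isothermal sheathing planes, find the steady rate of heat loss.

Sheathing layers in series; stud and cavity paths in parallel between them.
R_inner = 0.013/(0.204×14.7) = 0.004335 K/W
R_stud  = 0.135/(0.118×0.21×14.7) = 0.3706 K/W
R_cav   = 0.135/(0.0295×0.79×14.7) = 0.3941 K/W
1/R_core = 1/R_stud + 1/R_cav → R_core = 0.191 K/W
R_outer = 0.016/(0.18×14.7) = 0.006047 K/W
R_total = 0.2014 K/W
Q = ΔT/R_total = 40/0.2014

Q ≈ 199 W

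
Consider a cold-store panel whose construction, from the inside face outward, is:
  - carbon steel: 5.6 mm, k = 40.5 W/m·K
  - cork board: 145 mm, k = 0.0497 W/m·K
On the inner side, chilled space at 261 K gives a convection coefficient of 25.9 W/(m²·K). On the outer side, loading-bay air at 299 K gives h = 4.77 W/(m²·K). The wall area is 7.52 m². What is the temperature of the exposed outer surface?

Using the resistance-network approach (series):
R_inner film = 1/(h_i·A) = 1/(25.9×7.52) = 0.005134 K/W
R_carbon steel = L/(kA) = 0.0056/(40.5×7.52) = 1.839×10^-5 K/W
R_cork board = L/(kA) = 0.145/(0.0497×7.52) = 0.388 K/W
R_outer film = 1/(h_o·A) = 1/(4.77×7.52) = 0.02788 K/W
R_total = 0.421 K/W;  Q = ΔT/R_total = 38/0.421 = 90.26 W
T_interface = T_inner + Q·ΣR(inner→interface) = 261 + 90.3×0.3931

T ≈ 296 K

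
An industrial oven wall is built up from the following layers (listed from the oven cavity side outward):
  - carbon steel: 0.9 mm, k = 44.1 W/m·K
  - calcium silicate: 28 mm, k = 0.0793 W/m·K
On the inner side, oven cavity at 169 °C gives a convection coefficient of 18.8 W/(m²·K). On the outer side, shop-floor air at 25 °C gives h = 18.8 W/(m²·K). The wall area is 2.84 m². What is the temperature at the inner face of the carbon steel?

T ≈ 152 °C

Model the wall as resistances in series:
R_inner film = 1/(h_i·A) = 1/(18.8×2.84) = 0.01873 K/W
R_carbon steel = L/(kA) = 0.0009/(44.1×2.84) = 7.186×10^-6 K/W
R_calcium silicate = L/(kA) = 0.028/(0.0793×2.84) = 0.1243 K/W
R_outer film = 1/(h_o·A) = 1/(18.8×2.84) = 0.01873 K/W
R_total = 0.1618 K/W;  Q = ΔT/R_total = 144/0.1618 = 890 W
T_interface = T_inner − Q·ΣR(inner→interface) = 169 − 890×0.01873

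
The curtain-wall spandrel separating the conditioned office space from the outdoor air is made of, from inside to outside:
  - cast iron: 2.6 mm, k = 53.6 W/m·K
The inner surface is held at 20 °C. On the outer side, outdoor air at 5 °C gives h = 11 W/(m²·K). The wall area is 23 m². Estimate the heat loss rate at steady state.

Model the wall as resistances in series:
R_cast iron = L/(kA) = 0.0026/(53.6×23) = 2.109×10^-6 K/W
R_outer film = 1/(h_o·A) = 1/(11×23) = 0.003953 K/W
R_total = 0.003955 K/W
Q = ΔT / R_total = 15 / 0.003955

Q ≈ 3790 W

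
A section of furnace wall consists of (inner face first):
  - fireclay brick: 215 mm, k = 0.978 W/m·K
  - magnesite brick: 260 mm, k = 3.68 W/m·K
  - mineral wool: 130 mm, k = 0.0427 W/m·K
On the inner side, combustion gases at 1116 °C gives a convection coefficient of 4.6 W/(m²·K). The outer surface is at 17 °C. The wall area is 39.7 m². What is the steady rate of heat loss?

Treating each layer as a thermal resistance in series:
R_inner film = 1/(h_i·A) = 1/(4.6×39.7) = 0.005476 K/W
R_fireclay brick = L/(kA) = 0.215/(0.978×39.7) = 0.005537 K/W
R_magnesite brick = L/(kA) = 0.26/(3.68×39.7) = 0.00178 K/W
R_mineral wool = L/(kA) = 0.13/(0.0427×39.7) = 0.07669 K/W
R_total = 0.08948 K/W
Q = ΔT / R_total = 1099 / 0.08948

Q ≈ 12300 W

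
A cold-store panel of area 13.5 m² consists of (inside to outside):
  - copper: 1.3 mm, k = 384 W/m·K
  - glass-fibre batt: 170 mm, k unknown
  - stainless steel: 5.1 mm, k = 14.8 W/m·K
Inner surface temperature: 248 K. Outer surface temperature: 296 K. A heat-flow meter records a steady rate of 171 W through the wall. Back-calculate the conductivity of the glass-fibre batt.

Thermal resistances in series:
R_copper = L/(kA) = 0.0013/(384×13.5) = 2.508×10^-7 K/W
R_stainless steel = L/(kA) = 0.0051/(14.8×13.5) = 2.553×10^-5 K/W
Sum of known resistances R_other = 2.578×10^-5 K/W
Total R = ΔT/Q = 48/171 = 0.2807 K/W
R_glass-fibre batt = R_total − R_other = 0.2807 K/W
k = L/(R·A) = 0.17/(0.2807×13.5)

k ≈ 0.0449 W/(m·K)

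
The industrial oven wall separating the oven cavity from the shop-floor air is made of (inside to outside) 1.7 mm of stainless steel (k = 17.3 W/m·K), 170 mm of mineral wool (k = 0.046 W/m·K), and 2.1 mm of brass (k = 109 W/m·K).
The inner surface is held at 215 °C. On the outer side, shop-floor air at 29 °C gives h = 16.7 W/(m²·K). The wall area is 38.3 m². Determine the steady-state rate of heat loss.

Q ≈ 1900 W

Model the wall as resistances in series:
R_stainless steel = L/(kA) = 0.0017/(17.3×38.3) = 2.566×10^-6 K/W
R_mineral wool = L/(kA) = 0.17/(0.046×38.3) = 0.09649 K/W
R_brass = L/(kA) = 0.0021/(109×38.3) = 5.03×10^-7 K/W
R_outer film = 1/(h_o·A) = 1/(16.7×38.3) = 0.001563 K/W
R_total = 0.09806 K/W
Q = ΔT / R_total = 186 / 0.09806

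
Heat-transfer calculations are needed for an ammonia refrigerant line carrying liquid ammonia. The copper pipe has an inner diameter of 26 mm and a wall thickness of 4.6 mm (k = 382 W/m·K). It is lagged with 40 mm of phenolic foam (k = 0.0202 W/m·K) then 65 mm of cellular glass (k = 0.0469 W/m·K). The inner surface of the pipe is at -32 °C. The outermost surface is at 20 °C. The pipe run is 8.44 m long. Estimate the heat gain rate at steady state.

Cylindrical conduction, so R = ln(r₂/r₁)/(2πkL) per layer, in series:
R_copper pipe wall = ln(17.6/13)/(2π×382×8.44) = 1.495×10^-5 K/W
R_phenolic foam = ln(57.6/17.6)/(2π×0.0202×8.44) = 1.107 K/W
R_cellular glass = ln(122.6/57.6)/(2π×0.0469×8.44) = 0.3037 K/W
R_total = 1.411 K/W
Q = ΔT/R_total = 52/1.411

Q ≈ 36.9 W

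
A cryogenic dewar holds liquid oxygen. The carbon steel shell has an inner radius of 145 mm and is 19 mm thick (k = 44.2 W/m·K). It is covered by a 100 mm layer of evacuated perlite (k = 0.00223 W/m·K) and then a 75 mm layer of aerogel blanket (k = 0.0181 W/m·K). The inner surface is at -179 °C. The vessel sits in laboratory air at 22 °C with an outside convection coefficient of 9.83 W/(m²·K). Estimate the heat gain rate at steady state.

Q ≈ 2.33 W

Each spherical layer contributes R = (1/r_i − 1/r_o)/(4πk):
R_carbon steel shell = (1/0.145 − 1/0.164)/(4π×44.2) = 0.001438 K/W
R_evacuated perlite = (1/0.164 − 1/0.264)/(4π×0.00223) = 82.42 K/W
R_aerogel blanket = (1/0.264 − 1/0.339)/(4π×0.0181) = 3.684 K/W
R_outer film = 1/(h·4πr_o²) = 1/(9.83×4π×0.339²) = 0.07044 K/W
R_total = 86.18 K/W
Q = ΔT/R_total = 201/86.18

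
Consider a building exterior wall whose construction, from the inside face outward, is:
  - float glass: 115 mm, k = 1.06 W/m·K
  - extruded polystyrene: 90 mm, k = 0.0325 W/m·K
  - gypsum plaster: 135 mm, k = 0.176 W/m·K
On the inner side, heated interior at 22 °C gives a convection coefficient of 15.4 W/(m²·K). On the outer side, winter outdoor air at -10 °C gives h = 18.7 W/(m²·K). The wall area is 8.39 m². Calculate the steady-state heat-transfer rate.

Q ≈ 71.3 W

Using the resistance-network approach (series):
R_inner film = 1/(h_i·A) = 1/(15.4×8.39) = 0.00774 K/W
R_float glass = L/(kA) = 0.115/(1.06×8.39) = 0.01293 K/W
R_extruded polystyrene = L/(kA) = 0.09/(0.0325×8.39) = 0.3301 K/W
R_gypsum plaster = L/(kA) = 0.135/(0.176×8.39) = 0.09142 K/W
R_outer film = 1/(h_o·A) = 1/(18.7×8.39) = 0.006374 K/W
R_total = 0.4485 K/W
Q = ΔT / R_total = 32 / 0.4485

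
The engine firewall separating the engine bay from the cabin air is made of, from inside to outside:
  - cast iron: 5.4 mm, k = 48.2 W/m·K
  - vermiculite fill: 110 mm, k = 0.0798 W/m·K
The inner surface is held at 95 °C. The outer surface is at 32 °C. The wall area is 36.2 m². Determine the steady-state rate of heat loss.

Q ≈ 1650 W

Treating each layer as a thermal resistance in series:
R_cast iron = L/(kA) = 0.0054/(48.2×36.2) = 3.095×10^-6 K/W
R_vermiculite fill = L/(kA) = 0.11/(0.0798×36.2) = 0.03808 K/W
R_total = 0.03808 K/W
Q = ΔT / R_total = 63 / 0.03808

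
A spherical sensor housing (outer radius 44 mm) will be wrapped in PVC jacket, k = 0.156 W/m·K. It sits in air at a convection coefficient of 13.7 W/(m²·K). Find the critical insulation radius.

For a sphere r_cr = 2k/h = 2×0.156/13.7
r_cr = 22.8 mm; since the bare radius (44 mm) is above r_cr, any added insulation will reduce heat loss.

r_cr ≈ 22.8 mm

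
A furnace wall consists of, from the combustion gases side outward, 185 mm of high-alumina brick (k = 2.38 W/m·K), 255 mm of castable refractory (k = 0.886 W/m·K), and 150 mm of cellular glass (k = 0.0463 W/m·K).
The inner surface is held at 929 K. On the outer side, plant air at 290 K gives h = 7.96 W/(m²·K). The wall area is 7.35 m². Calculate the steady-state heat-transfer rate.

Treating each layer as a thermal resistance in series:
R_high-alumina brick = L/(kA) = 0.185/(2.38×7.35) = 0.01058 K/W
R_castable refractory = L/(kA) = 0.255/(0.886×7.35) = 0.03916 K/W
R_cellular glass = L/(kA) = 0.15/(0.0463×7.35) = 0.4408 K/W
R_outer film = 1/(h_o·A) = 1/(7.96×7.35) = 0.01709 K/W
R_total = 0.5076 K/W
Q = ΔT / R_total = 639 / 0.5076

Q ≈ 1260 W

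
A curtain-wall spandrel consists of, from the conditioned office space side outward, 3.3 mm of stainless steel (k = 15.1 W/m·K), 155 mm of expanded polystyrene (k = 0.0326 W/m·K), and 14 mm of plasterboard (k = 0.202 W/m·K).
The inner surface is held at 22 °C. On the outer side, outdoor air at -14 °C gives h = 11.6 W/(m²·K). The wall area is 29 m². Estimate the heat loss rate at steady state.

Model the wall as resistances in series:
R_stainless steel = L/(kA) = 0.0033/(15.1×29) = 7.536×10^-6 K/W
R_expanded polystyrene = L/(kA) = 0.155/(0.0326×29) = 0.164 K/W
R_plasterboard = L/(kA) = 0.014/(0.202×29) = 0.00239 K/W
R_outer film = 1/(h_o·A) = 1/(11.6×29) = 0.002973 K/W
R_total = 0.1693 K/W
Q = ΔT / R_total = 36 / 0.1693

Q ≈ 213 W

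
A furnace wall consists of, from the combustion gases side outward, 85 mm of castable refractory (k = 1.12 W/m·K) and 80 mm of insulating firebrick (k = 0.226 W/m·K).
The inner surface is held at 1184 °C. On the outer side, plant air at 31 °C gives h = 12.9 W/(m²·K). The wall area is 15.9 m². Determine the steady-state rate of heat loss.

Using the resistance-network approach (series):
R_castable refractory = L/(kA) = 0.085/(1.12×15.9) = 0.004773 K/W
R_insulating firebrick = L/(kA) = 0.08/(0.226×15.9) = 0.02226 K/W
R_outer film = 1/(h_o·A) = 1/(12.9×15.9) = 0.004875 K/W
R_total = 0.03191 K/W
Q = ΔT / R_total = 1153 / 0.03191

Q ≈ 36100 W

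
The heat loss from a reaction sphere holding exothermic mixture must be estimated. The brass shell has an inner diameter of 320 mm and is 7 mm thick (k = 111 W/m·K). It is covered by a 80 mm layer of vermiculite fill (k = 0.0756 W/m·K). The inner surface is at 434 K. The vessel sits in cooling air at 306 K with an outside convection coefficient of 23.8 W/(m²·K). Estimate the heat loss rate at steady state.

Q ≈ 61.1 W

For a spherical shell R = (1/r₁ − 1/r₂)/(4πk); film R = 1/(h·4πr²). In series:
R_brass shell = (1/0.16 − 1/0.167)/(4π×111) = 1.878×10^-4 K/W
R_vermiculite fill = (1/0.167 − 1/0.247)/(4π×0.0756) = 2.041 K/W
R_outer film = 1/(h·4πr_o²) = 1/(23.8×4π×0.247²) = 0.0548 K/W
R_total = 2.096 K/W
Q = ΔT/R_total = 128/2.096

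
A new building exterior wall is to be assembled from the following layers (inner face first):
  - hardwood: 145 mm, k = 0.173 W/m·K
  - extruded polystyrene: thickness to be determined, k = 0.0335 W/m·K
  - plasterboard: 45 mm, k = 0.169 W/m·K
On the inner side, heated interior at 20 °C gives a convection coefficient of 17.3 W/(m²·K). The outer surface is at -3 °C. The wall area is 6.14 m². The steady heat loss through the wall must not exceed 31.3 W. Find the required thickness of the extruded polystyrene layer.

Treating each layer as a thermal resistance in series:
R_inner film = 1/(h_i·A) = 1/(17.3×6.14) = 0.009414 K/W
R_hardwood = L/(kA) = 0.145/(0.173×6.14) = 0.1365 K/W
R_plasterboard = L/(kA) = 0.045/(0.169×6.14) = 0.04337 K/W
Sum of the known resistances R_other = 0.1893 K/W
Required total resistance R_tot = ΔT/Q_allow = 23/31.3 = 0.7348 K/W
R_extruded polystyrene = R_tot − R_other = 0.5455 K/W
L = R·k·A = 0.5455×0.0335×6.14

L ≈ 112 mm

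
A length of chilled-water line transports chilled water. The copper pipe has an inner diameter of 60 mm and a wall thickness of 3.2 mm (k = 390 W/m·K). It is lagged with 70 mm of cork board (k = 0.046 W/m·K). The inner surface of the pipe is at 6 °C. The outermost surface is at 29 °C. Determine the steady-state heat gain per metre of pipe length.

q′ ≈ 5.86 W/m

For a radial system each layer contributes R = ln(r_out/r_in)/(2πkL); films add R = 1/(hA).
R_copper pipe wall = ln(33.2/30)/(2π×390×1) = 4.136×10^-5 K/W
R_cork board = ln(103.2/33.2)/(2π×0.046×1) = 3.924 K/W
R_total = 3.924 K/W
Q = ΔT/R_total = 23/3.924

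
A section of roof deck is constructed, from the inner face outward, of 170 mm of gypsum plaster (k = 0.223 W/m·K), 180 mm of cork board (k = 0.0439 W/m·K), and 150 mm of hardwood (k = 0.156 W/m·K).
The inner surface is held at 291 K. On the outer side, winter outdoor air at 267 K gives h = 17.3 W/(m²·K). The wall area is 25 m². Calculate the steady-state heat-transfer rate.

Q ≈ 102 W

Series thermal resistances:
R_gypsum plaster = L/(kA) = 0.17/(0.223×25) = 0.03049 K/W
R_cork board = L/(kA) = 0.18/(0.0439×25) = 0.164 K/W
R_hardwood = L/(kA) = 0.15/(0.156×25) = 0.03846 K/W
R_outer film = 1/(h_o·A) = 1/(17.3×25) = 0.002312 K/W
R_total = 0.2353 K/W
Q = ΔT / R_total = 24 / 0.2353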